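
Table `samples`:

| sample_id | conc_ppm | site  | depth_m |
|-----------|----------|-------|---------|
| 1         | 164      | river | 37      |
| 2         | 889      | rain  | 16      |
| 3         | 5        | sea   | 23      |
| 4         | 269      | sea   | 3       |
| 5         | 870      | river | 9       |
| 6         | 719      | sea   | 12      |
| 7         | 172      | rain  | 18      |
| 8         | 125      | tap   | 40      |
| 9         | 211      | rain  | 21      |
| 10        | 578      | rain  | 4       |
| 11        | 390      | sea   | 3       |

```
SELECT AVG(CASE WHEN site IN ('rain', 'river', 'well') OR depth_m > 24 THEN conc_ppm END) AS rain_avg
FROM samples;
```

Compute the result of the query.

sample_id=1: ✓ → 164
sample_id=2: ✓ → 889
sample_id=3: ✗
sample_id=4: ✗
sample_id=5: ✓ → 870
sample_id=6: ✗
sample_id=7: ✓ → 172
sample_id=8: ✓ → 125
sample_id=9: ✓ → 211
sample_id=10: ✓ → 578
sample_id=11: ✗
rain_avg = (164 + 889 + 870 + 172 + 125 + 211 + 578) / 7 = 429.8571428571

429.8571428571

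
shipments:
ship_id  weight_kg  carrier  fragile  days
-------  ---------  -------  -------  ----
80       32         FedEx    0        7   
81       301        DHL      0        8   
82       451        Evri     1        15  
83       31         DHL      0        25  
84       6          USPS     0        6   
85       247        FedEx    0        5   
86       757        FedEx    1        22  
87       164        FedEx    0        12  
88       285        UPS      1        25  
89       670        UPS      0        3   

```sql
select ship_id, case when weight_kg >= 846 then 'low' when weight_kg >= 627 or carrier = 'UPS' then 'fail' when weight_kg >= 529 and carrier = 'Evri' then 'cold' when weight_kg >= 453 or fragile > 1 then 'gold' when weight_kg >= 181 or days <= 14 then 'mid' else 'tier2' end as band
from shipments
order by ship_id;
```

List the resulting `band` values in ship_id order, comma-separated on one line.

mid, mid, mid, tier2, mid, mid, fail, mid, fail, fail

ship_id=80: weight_kg >= 181 or days <= 14 → mid
ship_id=81: weight_kg >= 181 or days <= 14 → mid
ship_id=82: weight_kg >= 181 or days <= 14 → mid
ship_id=83: ELSE → tier2
ship_id=84: weight_kg >= 181 or days <= 14 → mid
ship_id=85: weight_kg >= 181 or days <= 14 → mid
ship_id=86: weight_kg >= 627 or carrier = 'UPS' → fail
ship_id=87: weight_kg >= 181 or days <= 14 → mid
ship_id=88: weight_kg >= 627 or carrier = 'UPS' → fail
ship_id=89: weight_kg >= 627 or carrier = 'UPS' → fail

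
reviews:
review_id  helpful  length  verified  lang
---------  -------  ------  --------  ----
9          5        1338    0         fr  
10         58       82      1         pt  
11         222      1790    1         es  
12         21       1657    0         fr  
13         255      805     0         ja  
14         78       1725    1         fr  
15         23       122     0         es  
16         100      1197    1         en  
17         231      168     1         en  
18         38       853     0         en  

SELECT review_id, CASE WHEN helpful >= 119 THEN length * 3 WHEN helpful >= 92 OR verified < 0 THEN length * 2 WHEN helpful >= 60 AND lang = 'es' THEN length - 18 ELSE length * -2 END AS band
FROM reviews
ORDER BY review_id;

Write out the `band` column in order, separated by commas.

-2676, -164, 5370, -3314, 2415, -3450, -244, 2394, 504, -1706

review_id=9: ELSE → -2676
review_id=10: ELSE → -164
review_id=11: helpful >= 119 → 5370
review_id=12: ELSE → -3314
review_id=13: helpful >= 119 → 2415
review_id=14: ELSE → -3450
review_id=15: ELSE → -244
review_id=16: helpful >= 92 OR verified < 0 → 2394
review_id=17: helpful >= 119 → 504
review_id=18: ELSE → -1706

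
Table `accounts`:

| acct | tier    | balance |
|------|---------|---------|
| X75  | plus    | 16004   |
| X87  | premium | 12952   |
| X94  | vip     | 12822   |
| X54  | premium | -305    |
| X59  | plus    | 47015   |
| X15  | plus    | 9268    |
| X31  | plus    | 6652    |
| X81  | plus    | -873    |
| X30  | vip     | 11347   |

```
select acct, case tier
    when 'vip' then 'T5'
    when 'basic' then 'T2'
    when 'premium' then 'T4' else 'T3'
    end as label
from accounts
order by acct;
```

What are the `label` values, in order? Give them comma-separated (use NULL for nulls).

acct=X15: ELSE → T3
acct=X30: tier='vip' → T5
acct=X31: ELSE → T3
acct=X54: tier='premium' → T4
acct=X59: ELSE → T3
acct=X75: ELSE → T3
acct=X81: ELSE → T3
acct=X87: tier='premium' → T4
acct=X94: tier='vip' → T5

T3, T5, T3, T4, T3, T3, T3, T4, T5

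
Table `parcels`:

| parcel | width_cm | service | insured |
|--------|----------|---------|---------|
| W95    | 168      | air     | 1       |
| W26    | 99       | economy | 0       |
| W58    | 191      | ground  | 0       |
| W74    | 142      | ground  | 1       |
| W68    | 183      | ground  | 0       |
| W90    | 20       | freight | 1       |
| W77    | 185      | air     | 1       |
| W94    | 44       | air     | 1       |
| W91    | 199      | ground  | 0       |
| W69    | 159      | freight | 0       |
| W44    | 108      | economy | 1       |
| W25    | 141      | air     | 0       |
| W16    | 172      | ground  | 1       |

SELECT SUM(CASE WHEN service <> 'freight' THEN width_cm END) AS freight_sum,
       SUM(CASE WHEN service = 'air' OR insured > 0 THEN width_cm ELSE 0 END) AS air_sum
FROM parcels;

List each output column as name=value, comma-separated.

freight_sum=1632, air_sum=980

[freight_sum: service <> 'freight']
parcel=W95: ✓ → 168
parcel=W26: ✓ → 99
parcel=W58: ✓ → 191
parcel=W74: ✓ → 142
parcel=W68: ✓ → 183
parcel=W90: ✗
parcel=W77: ✓ → 185
parcel=W94: ✓ → 44
parcel=W91: ✓ → 199
parcel=W69: ✗
parcel=W44: ✓ → 108
parcel=W25: ✓ → 141
parcel=W16: ✓ → 172
freight_sum = 168 + 99 + 191 + 142 + 183 + 185 + 44 + 199 + 108 + 141 + 172 = 1632
—
[air_sum: service = 'air' OR insured > 0]
parcel=W95: ✓ → 168
parcel=W26: ✗
parcel=W58: ✗
parcel=W74: ✓ → 142
parcel=W68: ✗
parcel=W90: ✓ → 20
parcel=W77: ✓ → 185
parcel=W94: ✓ → 44
parcel=W91: ✗
parcel=W69: ✗
parcel=W44: ✓ → 108
parcel=W25: ✓ → 141
parcel=W16: ✓ → 172
air_sum = 168 + 142 + 20 + 185 + 44 + 108 + 141 + 172 = 980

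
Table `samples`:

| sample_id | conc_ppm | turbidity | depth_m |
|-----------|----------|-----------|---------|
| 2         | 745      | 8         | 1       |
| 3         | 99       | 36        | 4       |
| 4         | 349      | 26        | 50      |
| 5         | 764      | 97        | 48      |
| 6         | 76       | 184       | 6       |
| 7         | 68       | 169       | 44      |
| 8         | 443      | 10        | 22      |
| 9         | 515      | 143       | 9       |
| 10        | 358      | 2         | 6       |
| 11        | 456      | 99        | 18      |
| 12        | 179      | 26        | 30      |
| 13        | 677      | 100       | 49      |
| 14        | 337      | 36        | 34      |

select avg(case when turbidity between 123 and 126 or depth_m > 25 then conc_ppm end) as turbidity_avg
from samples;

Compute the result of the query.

395.6666666667

sample_id=2: ✗
sample_id=3: ✗
sample_id=4: ✓ → 349
sample_id=5: ✓ → 764
sample_id=6: ✗
sample_id=7: ✓ → 68
sample_id=8: ✗
sample_id=9: ✗
sample_id=10: ✗
sample_id=11: ✗
sample_id=12: ✓ → 179
sample_id=13: ✓ → 677
sample_id=14: ✓ → 337
turbidity_avg = (349 + 764 + 68 + 179 + 677 + 337) / 6 = 395.6666666667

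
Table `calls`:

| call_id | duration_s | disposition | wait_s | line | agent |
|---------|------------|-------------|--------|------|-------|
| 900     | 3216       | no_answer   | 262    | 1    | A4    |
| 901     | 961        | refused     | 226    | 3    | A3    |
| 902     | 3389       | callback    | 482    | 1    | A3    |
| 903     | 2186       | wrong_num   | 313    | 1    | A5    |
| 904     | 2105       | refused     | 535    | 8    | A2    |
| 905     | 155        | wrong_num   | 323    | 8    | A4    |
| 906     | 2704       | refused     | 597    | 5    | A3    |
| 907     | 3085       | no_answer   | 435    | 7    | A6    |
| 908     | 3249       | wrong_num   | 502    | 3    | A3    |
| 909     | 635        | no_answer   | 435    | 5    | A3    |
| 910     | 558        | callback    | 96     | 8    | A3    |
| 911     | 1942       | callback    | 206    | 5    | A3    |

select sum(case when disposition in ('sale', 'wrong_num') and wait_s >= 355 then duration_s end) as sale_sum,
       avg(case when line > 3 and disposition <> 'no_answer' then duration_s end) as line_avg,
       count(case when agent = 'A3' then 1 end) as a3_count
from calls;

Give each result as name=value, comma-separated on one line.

[sale_sum: disposition in ('sale', 'wrong_num') and wait_s >= 355]
call_id=900: ✗
call_id=901: ✗
call_id=902: ✗
call_id=903: ✗
call_id=904: ✗
call_id=905: ✗
call_id=906: ✗
call_id=907: ✗
call_id=908: ✓ → 3249
call_id=909: ✗
call_id=910: ✗
call_id=911: ✗
sale_sum = 3249
—
[line_avg: line > 3 and disposition <> 'no_answer']
call_id=900: ✗
call_id=901: ✗
call_id=902: ✗
call_id=903: ✗
call_id=904: ✓ → 2105
call_id=905: ✓ → 155
call_id=906: ✓ → 2704
call_id=907: ✗
call_id=908: ✗
call_id=909: ✗
call_id=910: ✓ → 558
call_id=911: ✓ → 1942
line_avg = (2105 + 155 + 2704 + 558 + 1942) / 5 = 1492.8
—
[a3_count: agent = 'A3']
call_id=900: ✗
call_id=901: ✓ → 1
call_id=902: ✓ → 1
call_id=903: ✗
call_id=904: ✗
call_id=905: ✗
call_id=906: ✓ → 1
call_id=907: ✗
call_id=908: ✓ → 1
call_id=909: ✓ → 1
call_id=910: ✓ → 1
call_id=911: ✓ → 1
a3_count = COUNT(1, 1, 1, 1, 1, 1, 1) = 7

sale_sum=3249, line_avg=1492.8, a3_count=7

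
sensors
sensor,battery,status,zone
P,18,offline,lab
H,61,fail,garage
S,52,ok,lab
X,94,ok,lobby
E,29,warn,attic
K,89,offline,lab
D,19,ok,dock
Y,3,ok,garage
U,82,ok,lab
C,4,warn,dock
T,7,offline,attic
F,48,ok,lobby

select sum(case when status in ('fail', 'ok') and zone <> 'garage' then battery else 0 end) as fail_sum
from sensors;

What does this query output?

sensor=P: ✗
sensor=H: ✗
sensor=S: ✓ → 52
sensor=X: ✓ → 94
sensor=E: ✗
sensor=K: ✗
sensor=D: ✓ → 19
sensor=Y: ✗
sensor=U: ✓ → 82
sensor=C: ✗
sensor=T: ✗
sensor=F: ✓ → 48
fail_sum = 52 + 94 + 19 + 82 + 48 = 295

295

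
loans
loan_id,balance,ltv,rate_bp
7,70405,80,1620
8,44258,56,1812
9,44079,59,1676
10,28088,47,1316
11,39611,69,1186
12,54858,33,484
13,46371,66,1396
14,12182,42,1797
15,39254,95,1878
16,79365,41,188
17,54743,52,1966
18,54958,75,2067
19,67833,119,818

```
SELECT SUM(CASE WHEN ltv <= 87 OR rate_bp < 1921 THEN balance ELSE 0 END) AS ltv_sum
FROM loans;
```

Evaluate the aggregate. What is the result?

636005

loan_id=7: ✓ → 70405
loan_id=8: ✓ → 44258
loan_id=9: ✓ → 44079
loan_id=10: ✓ → 28088
loan_id=11: ✓ → 39611
loan_id=12: ✓ → 54858
loan_id=13: ✓ → 46371
loan_id=14: ✓ → 12182
loan_id=15: ✓ → 39254
loan_id=16: ✓ → 79365
loan_id=17: ✓ → 54743
loan_id=18: ✓ → 54958
loan_id=19: ✓ → 67833
ltv_sum = 70405 + 44258 + 44079 + 28088 + 39611 + 54858 + 46371 + 12182 + 39254 + 79365 + 54743 + 54958 + 67833 = 636005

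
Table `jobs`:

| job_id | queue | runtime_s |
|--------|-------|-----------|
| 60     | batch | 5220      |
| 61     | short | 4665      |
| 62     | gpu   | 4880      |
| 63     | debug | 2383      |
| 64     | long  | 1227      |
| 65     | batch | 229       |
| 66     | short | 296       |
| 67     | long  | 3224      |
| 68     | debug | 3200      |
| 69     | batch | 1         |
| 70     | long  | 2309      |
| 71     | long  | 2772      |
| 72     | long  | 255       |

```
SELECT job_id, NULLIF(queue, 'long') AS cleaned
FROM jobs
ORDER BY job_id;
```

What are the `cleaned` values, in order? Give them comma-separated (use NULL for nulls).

batch, short, gpu, debug, NULL, batch, short, NULL, debug, batch, NULL, NULL, NULL

job_id=60: queue=batch vs long: differ → batch
job_id=61: queue=short vs long: differ → short
job_id=62: queue=gpu vs long: differ → gpu
job_id=63: queue=debug vs long: differ → debug
job_id=64: queue=long vs long: equal → NULL
job_id=65: queue=batch vs long: differ → batch
job_id=66: queue=short vs long: differ → short
job_id=67: queue=long vs long: equal → NULL
job_id=68: queue=debug vs long: differ → debug
job_id=69: queue=batch vs long: differ → batch
job_id=70: queue=long vs long: equal → NULL
job_id=71: queue=long vs long: equal → NULL
job_id=72: queue=long vs long: equal → NULL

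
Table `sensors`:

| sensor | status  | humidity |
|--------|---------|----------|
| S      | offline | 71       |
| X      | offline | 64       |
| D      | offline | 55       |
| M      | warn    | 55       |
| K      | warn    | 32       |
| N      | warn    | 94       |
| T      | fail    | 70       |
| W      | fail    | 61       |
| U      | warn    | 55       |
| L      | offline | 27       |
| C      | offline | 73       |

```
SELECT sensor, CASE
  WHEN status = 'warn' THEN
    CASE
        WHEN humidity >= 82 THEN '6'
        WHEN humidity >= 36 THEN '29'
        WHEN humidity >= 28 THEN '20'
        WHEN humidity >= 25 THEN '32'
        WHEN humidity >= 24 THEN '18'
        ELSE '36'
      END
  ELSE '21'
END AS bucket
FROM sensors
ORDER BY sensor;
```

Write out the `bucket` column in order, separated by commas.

sensor=C: status='offline' → outer ELSE → 21
sensor=D: status='offline' → outer ELSE → 21
sensor=K: status='warn' → inner[humidity >= 28] → 20
sensor=L: status='offline' → outer ELSE → 21
sensor=M: status='warn' → inner[humidity >= 36] → 29
sensor=N: status='warn' → inner[humidity >= 82] → 6
sensor=S: status='offline' → outer ELSE → 21
sensor=T: status='fail' → outer ELSE → 21
sensor=U: status='warn' → inner[humidity >= 36] → 29
sensor=W: status='fail' → outer ELSE → 21
sensor=X: status='offline' → outer ELSE → 21

21, 21, 20, 21, 29, 6, 21, 21, 29, 21, 21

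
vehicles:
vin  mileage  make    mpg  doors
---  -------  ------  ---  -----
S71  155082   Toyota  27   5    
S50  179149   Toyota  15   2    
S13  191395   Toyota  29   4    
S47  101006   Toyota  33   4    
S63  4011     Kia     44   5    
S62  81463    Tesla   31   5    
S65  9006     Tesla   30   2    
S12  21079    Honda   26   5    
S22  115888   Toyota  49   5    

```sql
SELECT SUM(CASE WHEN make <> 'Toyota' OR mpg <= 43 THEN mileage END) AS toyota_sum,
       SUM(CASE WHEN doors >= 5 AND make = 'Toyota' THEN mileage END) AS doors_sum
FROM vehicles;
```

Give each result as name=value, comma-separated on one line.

[toyota_sum: make <> 'Toyota' OR mpg <= 43]
vin=S71: ✓ → 155082
vin=S50: ✓ → 179149
vin=S13: ✓ → 191395
vin=S47: ✓ → 101006
vin=S63: ✓ → 4011
vin=S62: ✓ → 81463
vin=S65: ✓ → 9006
vin=S12: ✓ → 21079
vin=S22: ✗
toyota_sum = 155082 + 179149 + 191395 + 101006 + 4011 + 81463 + 9006 + 21079 = 742191
—
[doors_sum: doors >= 5 AND make = 'Toyota']
vin=S71: ✓ → 155082
vin=S50: ✗
vin=S13: ✗
vin=S47: ✗
vin=S63: ✗
vin=S62: ✗
vin=S65: ✗
vin=S12: ✗
vin=S22: ✓ → 115888
doors_sum = 155082 + 115888 = 270970

toyota_sum=742191, doors_sum=270970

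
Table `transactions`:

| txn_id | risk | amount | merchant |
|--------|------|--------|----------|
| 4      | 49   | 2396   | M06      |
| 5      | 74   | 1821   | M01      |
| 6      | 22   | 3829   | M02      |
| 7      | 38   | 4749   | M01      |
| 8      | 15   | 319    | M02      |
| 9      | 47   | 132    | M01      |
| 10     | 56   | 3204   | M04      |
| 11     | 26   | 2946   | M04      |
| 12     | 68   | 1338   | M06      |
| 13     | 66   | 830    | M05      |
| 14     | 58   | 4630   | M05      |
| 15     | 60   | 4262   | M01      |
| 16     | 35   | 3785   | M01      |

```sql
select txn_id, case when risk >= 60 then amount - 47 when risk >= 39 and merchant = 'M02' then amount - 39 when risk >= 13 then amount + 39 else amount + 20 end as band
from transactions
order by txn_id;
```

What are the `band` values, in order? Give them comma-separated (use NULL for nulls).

txn_id=4: risk >= 13 → 2435
txn_id=5: risk >= 60 → 1774
txn_id=6: risk >= 13 → 3868
txn_id=7: risk >= 13 → 4788
txn_id=8: risk >= 13 → 358
txn_id=9: risk >= 13 → 171
txn_id=10: risk >= 13 → 3243
txn_id=11: risk >= 13 → 2985
txn_id=12: risk >= 60 → 1291
txn_id=13: risk >= 60 → 783
txn_id=14: risk >= 13 → 4669
txn_id=15: risk >= 60 → 4215
txn_id=16: risk >= 13 → 3824

2435, 1774, 3868, 4788, 358, 171, 3243, 2985, 1291, 783, 4669, 4215, 3824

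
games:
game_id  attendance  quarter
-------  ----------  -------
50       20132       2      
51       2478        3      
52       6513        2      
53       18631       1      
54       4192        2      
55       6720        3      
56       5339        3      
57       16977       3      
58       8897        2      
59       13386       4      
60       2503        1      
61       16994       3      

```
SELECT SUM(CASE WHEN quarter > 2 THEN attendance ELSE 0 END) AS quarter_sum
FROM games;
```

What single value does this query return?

61894

game_id=50: ✗
game_id=51: ✓ → 2478
game_id=52: ✗
game_id=53: ✗
game_id=54: ✗
game_id=55: ✓ → 6720
game_id=56: ✓ → 5339
game_id=57: ✓ → 16977
game_id=58: ✗
game_id=59: ✓ → 13386
game_id=60: ✗
game_id=61: ✓ → 16994
quarter_sum = 2478 + 6720 + 5339 + 16977 + 13386 + 16994 = 61894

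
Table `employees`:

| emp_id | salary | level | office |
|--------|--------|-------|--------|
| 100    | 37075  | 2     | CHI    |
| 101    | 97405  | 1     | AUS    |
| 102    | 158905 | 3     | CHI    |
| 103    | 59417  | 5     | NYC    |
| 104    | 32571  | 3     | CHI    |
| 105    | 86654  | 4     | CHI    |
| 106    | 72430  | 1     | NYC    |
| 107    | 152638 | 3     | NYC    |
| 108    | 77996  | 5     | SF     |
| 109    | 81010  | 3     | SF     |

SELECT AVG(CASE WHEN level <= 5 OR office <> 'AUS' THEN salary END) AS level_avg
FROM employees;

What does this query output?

85610.1

emp_id=100: ✓ → 37075
emp_id=101: ✓ → 97405
emp_id=102: ✓ → 158905
emp_id=103: ✓ → 59417
emp_id=104: ✓ → 32571
emp_id=105: ✓ → 86654
emp_id=106: ✓ → 72430
emp_id=107: ✓ → 152638
emp_id=108: ✓ → 77996
emp_id=109: ✓ → 81010
level_avg = (37075 + 97405 + 158905 + 59417 + 32571 + 86654 + 72430 + 152638 + 77996 + 81010) / 10 = 85610.1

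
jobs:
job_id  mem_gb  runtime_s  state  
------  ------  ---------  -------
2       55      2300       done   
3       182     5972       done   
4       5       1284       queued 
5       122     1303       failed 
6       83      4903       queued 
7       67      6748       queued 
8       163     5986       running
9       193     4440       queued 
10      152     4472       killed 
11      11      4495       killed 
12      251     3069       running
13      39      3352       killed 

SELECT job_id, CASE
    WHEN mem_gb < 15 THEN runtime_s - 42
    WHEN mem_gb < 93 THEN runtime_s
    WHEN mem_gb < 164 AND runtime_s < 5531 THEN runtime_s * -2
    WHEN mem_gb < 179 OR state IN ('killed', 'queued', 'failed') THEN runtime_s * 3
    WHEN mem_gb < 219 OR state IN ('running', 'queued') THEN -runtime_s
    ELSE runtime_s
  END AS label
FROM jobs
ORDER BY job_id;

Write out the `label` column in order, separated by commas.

job_id=2: mem_gb < 93 → 2300
job_id=3: mem_gb < 219 OR state IN ('running', 'queued') → -5972
job_id=4: mem_gb < 15 → 1242
job_id=5: mem_gb < 164 AND runtime_s < 5531 → -2606
job_id=6: mem_gb < 93 → 4903
job_id=7: mem_gb < 93 → 6748
job_id=8: mem_gb < 179 OR state IN ('killed', 'queued', 'failed') → 17958
job_id=9: mem_gb < 179 OR state IN ('killed', 'queued', 'failed') → 13320
job_id=10: mem_gb < 164 AND runtime_s < 5531 → -8944
job_id=11: mem_gb < 15 → 4453
job_id=12: mem_gb < 219 OR state IN ('running', 'queued') → -3069
job_id=13: mem_gb < 93 → 3352

2300, -5972, 1242, -2606, 4903, 6748, 17958, 13320, -8944, 4453, -3069, 3352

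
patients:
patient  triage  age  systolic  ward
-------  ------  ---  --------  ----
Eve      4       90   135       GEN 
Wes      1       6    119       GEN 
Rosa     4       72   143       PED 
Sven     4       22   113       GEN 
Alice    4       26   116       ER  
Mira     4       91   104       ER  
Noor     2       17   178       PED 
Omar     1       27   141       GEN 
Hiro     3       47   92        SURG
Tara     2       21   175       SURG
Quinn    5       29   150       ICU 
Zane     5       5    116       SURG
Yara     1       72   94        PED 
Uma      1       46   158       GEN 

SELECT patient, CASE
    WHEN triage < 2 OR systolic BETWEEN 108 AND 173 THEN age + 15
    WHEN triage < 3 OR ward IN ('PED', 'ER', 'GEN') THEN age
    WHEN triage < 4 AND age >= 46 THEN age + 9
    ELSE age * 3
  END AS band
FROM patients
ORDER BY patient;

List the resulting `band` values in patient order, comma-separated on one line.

41, 105, 56, 91, 17, 42, 44, 87, 37, 21, 61, 21, 87, 20

patient=Alice: triage < 2 OR systolic BETWEEN 108 AND 173 → 41
patient=Eve: triage < 2 OR systolic BETWEEN 108 AND 173 → 105
patient=Hiro: triage < 4 AND age >= 46 → 56
patient=Mira: triage < 3 OR ward IN ('PED', 'ER', 'GEN') → 91
patient=Noor: triage < 3 OR ward IN ('PED', 'ER', 'GEN') → 17
patient=Omar: triage < 2 OR systolic BETWEEN 108 AND 173 → 42
patient=Quinn: triage < 2 OR systolic BETWEEN 108 AND 173 → 44
patient=Rosa: triage < 2 OR systolic BETWEEN 108 AND 173 → 87
patient=Sven: triage < 2 OR systolic BETWEEN 108 AND 173 → 37
patient=Tara: triage < 3 OR ward IN ('PED', 'ER', 'GEN') → 21
patient=Uma: triage < 2 OR systolic BETWEEN 108 AND 173 → 61
patient=Wes: triage < 2 OR systolic BETWEEN 108 AND 173 → 21
patient=Yara: triage < 2 OR systolic BETWEEN 108 AND 173 → 87
patient=Zane: triage < 2 OR systolic BETWEEN 108 AND 173 → 20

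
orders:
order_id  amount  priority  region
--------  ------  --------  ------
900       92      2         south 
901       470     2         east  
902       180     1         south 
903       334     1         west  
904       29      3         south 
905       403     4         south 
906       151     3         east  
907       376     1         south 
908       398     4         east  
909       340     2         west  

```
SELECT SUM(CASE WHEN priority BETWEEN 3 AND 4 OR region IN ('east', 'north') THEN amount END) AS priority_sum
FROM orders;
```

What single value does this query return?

order_id=900: ✗
order_id=901: ✓ → 470
order_id=902: ✗
order_id=903: ✗
order_id=904: ✓ → 29
order_id=905: ✓ → 403
order_id=906: ✓ → 151
order_id=907: ✗
order_id=908: ✓ → 398
order_id=909: ✗
priority_sum = 470 + 29 + 403 + 151 + 398 = 1451

1451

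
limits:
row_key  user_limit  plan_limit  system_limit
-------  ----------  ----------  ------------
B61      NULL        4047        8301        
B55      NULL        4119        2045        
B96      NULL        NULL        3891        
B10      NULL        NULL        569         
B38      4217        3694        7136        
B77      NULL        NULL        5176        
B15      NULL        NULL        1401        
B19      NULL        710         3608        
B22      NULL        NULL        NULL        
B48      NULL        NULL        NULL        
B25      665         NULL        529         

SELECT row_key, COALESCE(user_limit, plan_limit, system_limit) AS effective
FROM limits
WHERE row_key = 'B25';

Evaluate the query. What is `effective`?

665

row_key = B25: user_limit=665, plan_limit=NULL, system_limit=529.
user_limit=665 → 665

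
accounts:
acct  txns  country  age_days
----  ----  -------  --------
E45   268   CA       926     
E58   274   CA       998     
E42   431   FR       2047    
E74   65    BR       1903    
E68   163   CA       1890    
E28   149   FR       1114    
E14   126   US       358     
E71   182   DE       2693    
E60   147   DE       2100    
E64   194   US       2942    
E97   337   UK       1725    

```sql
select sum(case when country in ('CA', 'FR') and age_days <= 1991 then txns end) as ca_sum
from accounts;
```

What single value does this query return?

854

acct=E45: ✓ → 268
acct=E58: ✓ → 274
acct=E42: ✗
acct=E74: ✗
acct=E68: ✓ → 163
acct=E28: ✓ → 149
acct=E14: ✗
acct=E71: ✗
acct=E60: ✗
acct=E64: ✗
acct=E97: ✗
ca_sum = 268 + 274 + 163 + 149 = 854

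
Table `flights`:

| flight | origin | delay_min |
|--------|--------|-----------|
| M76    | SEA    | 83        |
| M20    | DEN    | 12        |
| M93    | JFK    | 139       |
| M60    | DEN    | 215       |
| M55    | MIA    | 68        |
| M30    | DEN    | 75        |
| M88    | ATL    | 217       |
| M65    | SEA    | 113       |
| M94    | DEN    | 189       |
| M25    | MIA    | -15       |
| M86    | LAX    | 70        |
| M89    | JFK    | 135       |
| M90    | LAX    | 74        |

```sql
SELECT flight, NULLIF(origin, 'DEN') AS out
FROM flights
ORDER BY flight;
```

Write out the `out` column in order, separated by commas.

NULL, MIA, NULL, MIA, NULL, SEA, SEA, LAX, ATL, JFK, LAX, JFK, NULL

flight=M20: origin=DEN vs DEN: equal → NULL
flight=M25: origin=MIA vs DEN: differ → MIA
flight=M30: origin=DEN vs DEN: equal → NULL
flight=M55: origin=MIA vs DEN: differ → MIA
flight=M60: origin=DEN vs DEN: equal → NULL
flight=M65: origin=SEA vs DEN: differ → SEA
flight=M76: origin=SEA vs DEN: differ → SEA
flight=M86: origin=LAX vs DEN: differ → LAX
flight=M88: origin=ATL vs DEN: differ → ATL
flight=M89: origin=JFK vs DEN: differ → JFK
flight=M90: origin=LAX vs DEN: differ → LAX
flight=M93: origin=JFK vs DEN: differ → JFK
flight=M94: origin=DEN vs DEN: equal → NULL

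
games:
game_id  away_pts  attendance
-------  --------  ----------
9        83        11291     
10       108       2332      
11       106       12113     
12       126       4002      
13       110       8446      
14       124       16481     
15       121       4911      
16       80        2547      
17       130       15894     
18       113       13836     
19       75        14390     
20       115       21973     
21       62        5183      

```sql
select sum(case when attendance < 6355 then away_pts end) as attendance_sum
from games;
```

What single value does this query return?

game_id=9: ✗
game_id=10: ✓ → 108
game_id=11: ✗
game_id=12: ✓ → 126
game_id=13: ✗
game_id=14: ✗
game_id=15: ✓ → 121
game_id=16: ✓ → 80
game_id=17: ✗
game_id=18: ✗
game_id=19: ✗
game_id=20: ✗
game_id=21: ✓ → 62
attendance_sum = 108 + 126 + 121 + 80 + 62 = 497

497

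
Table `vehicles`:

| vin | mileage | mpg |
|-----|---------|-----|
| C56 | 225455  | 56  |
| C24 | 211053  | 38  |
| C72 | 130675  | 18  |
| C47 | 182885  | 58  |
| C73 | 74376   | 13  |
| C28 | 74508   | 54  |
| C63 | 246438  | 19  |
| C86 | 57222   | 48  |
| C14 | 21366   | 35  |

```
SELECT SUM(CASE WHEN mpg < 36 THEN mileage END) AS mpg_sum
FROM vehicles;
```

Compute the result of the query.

472855

vin=C56: ✗
vin=C24: ✗
vin=C72: ✓ → 130675
vin=C47: ✗
vin=C73: ✓ → 74376
vin=C28: ✗
vin=C63: ✓ → 246438
vin=C86: ✗
vin=C14: ✓ → 21366
mpg_sum = 130675 + 74376 + 246438 + 21366 = 472855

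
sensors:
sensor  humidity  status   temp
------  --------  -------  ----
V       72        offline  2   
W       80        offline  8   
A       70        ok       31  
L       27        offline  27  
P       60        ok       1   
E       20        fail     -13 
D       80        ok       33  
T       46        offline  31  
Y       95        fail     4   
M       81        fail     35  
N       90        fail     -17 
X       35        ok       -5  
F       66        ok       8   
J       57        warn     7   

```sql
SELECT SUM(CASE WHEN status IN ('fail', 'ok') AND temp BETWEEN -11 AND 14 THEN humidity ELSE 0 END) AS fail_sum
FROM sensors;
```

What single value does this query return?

sensor=V: ✗
sensor=W: ✗
sensor=A: ✗
sensor=L: ✗
sensor=P: ✓ → 60
sensor=E: ✗
sensor=D: ✗
sensor=T: ✗
sensor=Y: ✓ → 95
sensor=M: ✗
sensor=N: ✗
sensor=X: ✓ → 35
sensor=F: ✓ → 66
sensor=J: ✗
fail_sum = 60 + 95 + 35 + 66 = 256

256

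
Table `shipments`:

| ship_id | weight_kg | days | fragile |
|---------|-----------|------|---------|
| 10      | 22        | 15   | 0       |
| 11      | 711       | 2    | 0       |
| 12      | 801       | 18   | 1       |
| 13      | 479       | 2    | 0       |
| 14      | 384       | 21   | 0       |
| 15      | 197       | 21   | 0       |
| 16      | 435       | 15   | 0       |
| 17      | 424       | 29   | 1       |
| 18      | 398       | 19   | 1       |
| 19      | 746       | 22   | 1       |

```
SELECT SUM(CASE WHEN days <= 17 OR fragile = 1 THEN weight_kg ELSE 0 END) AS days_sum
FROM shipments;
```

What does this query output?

ship_id=10: ✓ → 22
ship_id=11: ✓ → 711
ship_id=12: ✓ → 801
ship_id=13: ✓ → 479
ship_id=14: ✗
ship_id=15: ✗
ship_id=16: ✓ → 435
ship_id=17: ✓ → 424
ship_id=18: ✓ → 398
ship_id=19: ✓ → 746
days_sum = 22 + 711 + 801 + 479 + 435 + 424 + 398 + 746 = 4016

4016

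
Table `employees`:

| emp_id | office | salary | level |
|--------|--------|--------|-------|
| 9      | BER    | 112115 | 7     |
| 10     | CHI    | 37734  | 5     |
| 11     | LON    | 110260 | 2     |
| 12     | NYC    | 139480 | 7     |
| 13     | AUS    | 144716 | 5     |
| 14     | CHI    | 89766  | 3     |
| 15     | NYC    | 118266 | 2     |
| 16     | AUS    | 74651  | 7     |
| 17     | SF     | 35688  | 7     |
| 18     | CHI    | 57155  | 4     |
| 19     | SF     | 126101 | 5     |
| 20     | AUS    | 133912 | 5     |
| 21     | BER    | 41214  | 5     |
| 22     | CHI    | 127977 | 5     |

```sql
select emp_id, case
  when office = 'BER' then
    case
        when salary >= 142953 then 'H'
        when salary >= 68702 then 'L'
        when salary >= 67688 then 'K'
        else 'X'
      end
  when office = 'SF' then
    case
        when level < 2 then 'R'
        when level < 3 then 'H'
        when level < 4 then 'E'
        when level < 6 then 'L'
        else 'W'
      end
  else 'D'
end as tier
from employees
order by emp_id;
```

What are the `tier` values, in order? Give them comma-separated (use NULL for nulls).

L, D, D, D, D, D, D, D, W, D, L, D, X, D

emp_id=9: office='BER' → inner[salary >= 68702] → L
emp_id=10: office='CHI' → outer ELSE → D
emp_id=11: office='LON' → outer ELSE → D
emp_id=12: office='NYC' → outer ELSE → D
emp_id=13: office='AUS' → outer ELSE → D
emp_id=14: office='CHI' → outer ELSE → D
emp_id=15: office='NYC' → outer ELSE → D
emp_id=16: office='AUS' → outer ELSE → D
emp_id=17: office='SF' → inner[ELSE] → W
emp_id=18: office='CHI' → outer ELSE → D
emp_id=19: office='SF' → inner[level < 6] → L
emp_id=20: office='AUS' → outer ELSE → D
emp_id=21: office='BER' → inner[ELSE] → X
emp_id=22: office='CHI' → outer ELSE → D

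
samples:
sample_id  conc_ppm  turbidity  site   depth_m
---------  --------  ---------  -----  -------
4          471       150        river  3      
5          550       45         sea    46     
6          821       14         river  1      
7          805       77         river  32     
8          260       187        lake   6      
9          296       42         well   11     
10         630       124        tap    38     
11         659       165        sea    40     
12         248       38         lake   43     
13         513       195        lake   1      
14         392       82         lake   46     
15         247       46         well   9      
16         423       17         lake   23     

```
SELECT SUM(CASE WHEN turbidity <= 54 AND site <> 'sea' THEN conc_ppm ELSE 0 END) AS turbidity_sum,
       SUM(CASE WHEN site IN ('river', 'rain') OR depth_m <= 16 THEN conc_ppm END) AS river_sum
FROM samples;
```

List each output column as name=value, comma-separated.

[turbidity_sum: turbidity <= 54 AND site <> 'sea']
sample_id=4: ✗
sample_id=5: ✗
sample_id=6: ✓ → 821
sample_id=7: ✗
sample_id=8: ✗
sample_id=9: ✓ → 296
sample_id=10: ✗
sample_id=11: ✗
sample_id=12: ✓ → 248
sample_id=13: ✗
sample_id=14: ✗
sample_id=15: ✓ → 247
sample_id=16: ✓ → 423
turbidity_sum = 821 + 296 + 248 + 247 + 423 = 2035
—
[river_sum: site IN ('river', 'rain') OR depth_m <= 16]
sample_id=4: ✓ → 471
sample_id=5: ✗
sample_id=6: ✓ → 821
sample_id=7: ✓ → 805
sample_id=8: ✓ → 260
sample_id=9: ✓ → 296
sample_id=10: ✗
sample_id=11: ✗
sample_id=12: ✗
sample_id=13: ✓ → 513
sample_id=14: ✗
sample_id=15: ✓ → 247
sample_id=16: ✗
river_sum = 471 + 821 + 805 + 260 + 296 + 513 + 247 = 3413

turbidity_sum=2035, river_sum=3413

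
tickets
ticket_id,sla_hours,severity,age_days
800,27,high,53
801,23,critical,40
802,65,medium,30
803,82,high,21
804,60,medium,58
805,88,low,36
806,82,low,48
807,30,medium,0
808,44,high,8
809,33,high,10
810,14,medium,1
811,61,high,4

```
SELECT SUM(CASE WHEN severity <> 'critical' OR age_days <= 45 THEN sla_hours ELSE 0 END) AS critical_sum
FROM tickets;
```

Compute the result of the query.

609

ticket_id=800: ✓ → 27
ticket_id=801: ✓ → 23
ticket_id=802: ✓ → 65
ticket_id=803: ✓ → 82
ticket_id=804: ✓ → 60
ticket_id=805: ✓ → 88
ticket_id=806: ✓ → 82
ticket_id=807: ✓ → 30
ticket_id=808: ✓ → 44
ticket_id=809: ✓ → 33
ticket_id=810: ✓ → 14
ticket_id=811: ✓ → 61
critical_sum = 27 + 23 + 65 + 82 + 60 + 88 + 82 + 30 + 44 + 33 + 14 + 61 = 609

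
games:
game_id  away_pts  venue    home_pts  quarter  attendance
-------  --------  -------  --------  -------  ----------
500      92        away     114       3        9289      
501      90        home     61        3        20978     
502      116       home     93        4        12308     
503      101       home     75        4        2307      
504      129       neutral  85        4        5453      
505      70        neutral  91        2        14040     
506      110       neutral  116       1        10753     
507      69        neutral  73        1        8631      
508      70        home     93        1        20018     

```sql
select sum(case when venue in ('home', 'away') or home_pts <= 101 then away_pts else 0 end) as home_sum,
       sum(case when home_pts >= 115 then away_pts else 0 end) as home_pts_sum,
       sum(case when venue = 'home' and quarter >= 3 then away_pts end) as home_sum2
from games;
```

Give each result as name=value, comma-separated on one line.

home_sum=737, home_pts_sum=110, home_sum2=307

[home_sum: venue in ('home', 'away') or home_pts <= 101]
game_id=500: ✓ → 92
game_id=501: ✓ → 90
game_id=502: ✓ → 116
game_id=503: ✓ → 101
game_id=504: ✓ → 129
game_id=505: ✓ → 70
game_id=506: ✗
game_id=507: ✓ → 69
game_id=508: ✓ → 70
home_sum = 92 + 90 + 116 + 101 + 129 + 70 + 69 + 70 = 737
—
[home_pts_sum: home_pts >= 115]
game_id=500: ✗
game_id=501: ✗
game_id=502: ✗
game_id=503: ✗
game_id=504: ✗
game_id=505: ✗
game_id=506: ✓ → 110
game_id=507: ✗
game_id=508: ✗
home_pts_sum = 110
—
[home_sum2: venue = 'home' and quarter >= 3]
game_id=500: ✗
game_id=501: ✓ → 90
game_id=502: ✓ → 116
game_id=503: ✓ → 101
game_id=504: ✗
game_id=505: ✗
game_id=506: ✗
game_id=507: ✗
game_id=508: ✗
home_sum2 = 90 + 116 + 101 = 307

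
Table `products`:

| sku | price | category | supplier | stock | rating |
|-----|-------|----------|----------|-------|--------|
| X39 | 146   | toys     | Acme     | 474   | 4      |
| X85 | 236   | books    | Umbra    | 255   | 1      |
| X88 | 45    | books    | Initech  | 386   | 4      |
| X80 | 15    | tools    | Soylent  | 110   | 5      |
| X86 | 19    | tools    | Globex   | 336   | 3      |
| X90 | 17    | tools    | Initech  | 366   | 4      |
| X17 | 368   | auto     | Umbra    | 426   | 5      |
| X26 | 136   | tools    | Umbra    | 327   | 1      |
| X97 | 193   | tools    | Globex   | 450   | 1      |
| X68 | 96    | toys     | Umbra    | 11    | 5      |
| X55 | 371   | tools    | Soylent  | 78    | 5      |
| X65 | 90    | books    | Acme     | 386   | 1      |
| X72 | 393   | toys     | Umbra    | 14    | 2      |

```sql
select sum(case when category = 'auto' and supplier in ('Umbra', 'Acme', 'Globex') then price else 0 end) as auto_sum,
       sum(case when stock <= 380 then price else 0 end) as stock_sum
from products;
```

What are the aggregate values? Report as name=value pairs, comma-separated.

auto_sum=368, stock_sum=1283

[auto_sum: category = 'auto' and supplier in ('Umbra', 'Acme', 'Globex')]
sku=X39: ✗
sku=X85: ✗
sku=X88: ✗
sku=X80: ✗
sku=X86: ✗
sku=X90: ✗
sku=X17: ✓ → 368
sku=X26: ✗
sku=X97: ✗
sku=X68: ✗
sku=X55: ✗
sku=X65: ✗
sku=X72: ✗
auto_sum = 368
—
[stock_sum: stock <= 380]
sku=X39: ✗
sku=X85: ✓ → 236
sku=X88: ✗
sku=X80: ✓ → 15
sku=X86: ✓ → 19
sku=X90: ✓ → 17
sku=X17: ✗
sku=X26: ✓ → 136
sku=X97: ✗
sku=X68: ✓ → 96
sku=X55: ✓ → 371
sku=X65: ✗
sku=X72: ✓ → 393
stock_sum = 236 + 15 + 19 + 17 + 136 + 96 + 371 + 393 = 1283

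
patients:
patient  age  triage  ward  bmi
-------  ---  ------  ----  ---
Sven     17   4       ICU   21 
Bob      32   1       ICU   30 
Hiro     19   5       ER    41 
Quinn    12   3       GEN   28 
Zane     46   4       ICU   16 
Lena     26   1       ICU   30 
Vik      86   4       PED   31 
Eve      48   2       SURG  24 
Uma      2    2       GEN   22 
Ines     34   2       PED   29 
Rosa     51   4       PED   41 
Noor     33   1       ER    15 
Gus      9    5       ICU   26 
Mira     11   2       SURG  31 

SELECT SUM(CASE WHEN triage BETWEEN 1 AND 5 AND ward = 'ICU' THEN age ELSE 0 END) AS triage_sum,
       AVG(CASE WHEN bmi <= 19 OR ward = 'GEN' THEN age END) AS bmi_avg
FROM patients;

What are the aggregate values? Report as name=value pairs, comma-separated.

[triage_sum: triage BETWEEN 1 AND 5 AND ward = 'ICU']
patient=Sven: ✓ → 17
patient=Bob: ✓ → 32
patient=Hiro: ✗
patient=Quinn: ✗
patient=Zane: ✓ → 46
patient=Lena: ✓ → 26
patient=Vik: ✗
patient=Eve: ✗
patient=Uma: ✗
patient=Ines: ✗
patient=Rosa: ✗
patient=Noor: ✗
patient=Gus: ✓ → 9
patient=Mira: ✗
triage_sum = 17 + 32 + 46 + 26 + 9 = 130
—
[bmi_avg: bmi <= 19 OR ward = 'GEN']
patient=Sven: ✗
patient=Bob: ✗
patient=Hiro: ✗
patient=Quinn: ✓ → 12
patient=Zane: ✓ → 46
patient=Lena: ✗
patient=Vik: ✗
patient=Eve: ✗
patient=Uma: ✓ → 2
patient=Ines: ✗
patient=Rosa: ✗
patient=Noor: ✓ → 33
patient=Gus: ✗
patient=Mira: ✗
bmi_avg = (12 + 46 + 2 + 33) / 4 = 23.25

triage_sum=130, bmi_avg=23.25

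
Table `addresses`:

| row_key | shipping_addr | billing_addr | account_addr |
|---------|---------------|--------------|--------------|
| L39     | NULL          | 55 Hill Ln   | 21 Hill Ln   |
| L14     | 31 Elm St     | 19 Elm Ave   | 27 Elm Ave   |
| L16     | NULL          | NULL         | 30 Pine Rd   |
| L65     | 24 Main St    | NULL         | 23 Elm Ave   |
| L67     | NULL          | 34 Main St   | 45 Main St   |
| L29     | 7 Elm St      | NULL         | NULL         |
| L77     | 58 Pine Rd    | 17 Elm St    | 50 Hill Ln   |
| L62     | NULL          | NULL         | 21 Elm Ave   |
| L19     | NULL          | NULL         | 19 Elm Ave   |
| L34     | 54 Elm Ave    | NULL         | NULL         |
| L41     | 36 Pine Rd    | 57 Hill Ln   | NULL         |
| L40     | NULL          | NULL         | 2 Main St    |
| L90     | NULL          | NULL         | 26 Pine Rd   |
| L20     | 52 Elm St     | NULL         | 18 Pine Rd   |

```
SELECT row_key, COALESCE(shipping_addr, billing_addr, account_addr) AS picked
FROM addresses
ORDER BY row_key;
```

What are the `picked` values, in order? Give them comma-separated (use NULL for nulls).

31 Elm St, 30 Pine Rd, 19 Elm Ave, 52 Elm St, 7 Elm St, 54 Elm Ave, 55 Hill Ln, 2 Main St, 36 Pine Rd, 21 Elm Ave, 24 Main St, 34 Main St, 58 Pine Rd, 26 Pine Rd

row_key=L14: shipping_addr=31 Elm St → 31 Elm St
row_key=L16: shipping_addr=NULL, billing_addr=NULL, account_addr=30 Pine Rd → 30 Pine Rd
row_key=L19: shipping_addr=NULL, billing_addr=NULL, account_addr=19 Elm Ave → 19 Elm Ave
row_key=L20: shipping_addr=52 Elm St → 52 Elm St
row_key=L29: shipping_addr=7 Elm St → 7 Elm St
row_key=L34: shipping_addr=54 Elm Ave → 54 Elm Ave
row_key=L39: shipping_addr=NULL, billing_addr=55 Hill Ln → 55 Hill Ln
row_key=L40: shipping_addr=NULL, billing_addr=NULL, account_addr=2 Main St → 2 Main St
row_key=L41: shipping_addr=36 Pine Rd → 36 Pine Rd
row_key=L62: shipping_addr=NULL, billing_addr=NULL, account_addr=21 Elm Ave → 21 Elm Ave
row_key=L65: shipping_addr=24 Main St → 24 Main St
row_key=L67: shipping_addr=NULL, billing_addr=34 Main St → 34 Main St
row_key=L77: shipping_addr=58 Pine Rd → 58 Pine Rd
row_key=L90: shipping_addr=NULL, billing_addr=NULL, account_addr=26 Pine Rd → 26 Pine Rd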